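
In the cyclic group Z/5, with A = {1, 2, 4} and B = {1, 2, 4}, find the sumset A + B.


Work in Z/5Z: reduce every sum a + b modulo 5.
Enumerate all 9 pairs:
a = 1: 1+1=2, 1+2=3, 1+4=0
a = 2: 2+1=3, 2+2=4, 2+4=1
a = 4: 4+1=0, 4+2=1, 4+4=3
Distinct residues collected: {0, 1, 2, 3, 4}
|A + B| = 5 (out of 5 total residues).

A + B = {0, 1, 2, 3, 4}


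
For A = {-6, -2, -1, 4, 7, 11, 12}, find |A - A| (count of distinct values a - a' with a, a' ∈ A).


A - A = {a - a' : a, a' ∈ A}; |A| = 7.
Bounds: 2|A|-1 ≤ |A - A| ≤ |A|² - |A| + 1, i.e. 13 ≤ |A - A| ≤ 43.
Note: 0 ∈ A - A always (from a - a). The set is symmetric: if d ∈ A - A then -d ∈ A - A.
Enumerate nonzero differences d = a - a' with a > a' (then include -d):
Positive differences: {1, 3, 4, 5, 6, 7, 8, 9, 10, 12, 13, 14, 17, 18}
Full difference set: {0} ∪ (positive diffs) ∪ (negative diffs).
|A - A| = 1 + 2·14 = 29 (matches direct enumeration: 29).

|A - A| = 29


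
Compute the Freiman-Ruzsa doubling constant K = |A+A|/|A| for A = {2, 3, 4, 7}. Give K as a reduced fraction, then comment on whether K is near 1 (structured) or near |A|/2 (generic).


|A| = 4.
Compute A + A by enumerating all 16 pairs.
A + A = {4, 5, 6, 7, 8, 9, 10, 11, 14}, so |A + A| = 9.
K = |A + A| / |A| = 9/4 (already in lowest terms) ≈ 2.2500.
Reference: AP of size 4 gives K = 7/4 ≈ 1.7500; a fully generic set of size 4 gives K ≈ 2.5000.

|A| = 4, |A + A| = 9, K = 9/4.


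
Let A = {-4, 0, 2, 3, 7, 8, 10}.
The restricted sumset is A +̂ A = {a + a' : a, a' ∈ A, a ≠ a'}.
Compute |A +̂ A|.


Restricted sumset: A +̂ A = {a + a' : a ∈ A, a' ∈ A, a ≠ a'}.
Equivalently, take A + A and drop any sum 2a that is achievable ONLY as a + a for a ∈ A (i.e. sums representable only with equal summands).
Enumerate pairs (a, a') with a < a' (symmetric, so each unordered pair gives one sum; this covers all a ≠ a'):
  -4 + 0 = -4
  -4 + 2 = -2
  -4 + 3 = -1
  -4 + 7 = 3
  -4 + 8 = 4
  -4 + 10 = 6
  0 + 2 = 2
  0 + 3 = 3
  0 + 7 = 7
  0 + 8 = 8
  0 + 10 = 10
  2 + 3 = 5
  2 + 7 = 9
  2 + 8 = 10
  2 + 10 = 12
  3 + 7 = 10
  3 + 8 = 11
  3 + 10 = 13
  7 + 8 = 15
  7 + 10 = 17
  8 + 10 = 18
Collected distinct sums: {-4, -2, -1, 2, 3, 4, 5, 6, 7, 8, 9, 10, 11, 12, 13, 15, 17, 18}
|A +̂ A| = 18
(Reference bound: |A +̂ A| ≥ 2|A| - 3 for |A| ≥ 2, with |A| = 7 giving ≥ 11.)

|A +̂ A| = 18


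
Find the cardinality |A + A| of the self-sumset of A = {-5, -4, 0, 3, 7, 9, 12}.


A + A = {a + a' : a, a' ∈ A}; |A| = 7.
General bounds: 2|A| - 1 ≤ |A + A| ≤ |A|(|A|+1)/2, i.e. 13 ≤ |A + A| ≤ 28.
Lower bound 2|A|-1 is attained iff A is an arithmetic progression.
Enumerate sums a + a' for a ≤ a' (symmetric, so this suffices):
a = -5: -5+-5=-10, -5+-4=-9, -5+0=-5, -5+3=-2, -5+7=2, -5+9=4, -5+12=7
a = -4: -4+-4=-8, -4+0=-4, -4+3=-1, -4+7=3, -4+9=5, -4+12=8
a = 0: 0+0=0, 0+3=3, 0+7=7, 0+9=9, 0+12=12
a = 3: 3+3=6, 3+7=10, 3+9=12, 3+12=15
a = 7: 7+7=14, 7+9=16, 7+12=19
a = 9: 9+9=18, 9+12=21
a = 12: 12+12=24
Distinct sums: {-10, -9, -8, -5, -4, -2, -1, 0, 2, 3, 4, 5, 6, 7, 8, 9, 10, 12, 14, 15, 16, 18, 19, 21, 24}
|A + A| = 25

|A + A| = 25


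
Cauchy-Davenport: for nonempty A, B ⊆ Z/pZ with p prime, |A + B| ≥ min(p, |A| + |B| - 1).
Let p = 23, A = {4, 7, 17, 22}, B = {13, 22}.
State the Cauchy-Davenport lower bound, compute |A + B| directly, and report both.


Cauchy-Davenport: |A + B| ≥ min(p, |A| + |B| - 1) for A, B nonempty in Z/pZ.
|A| = 4, |B| = 2, p = 23.
CD lower bound = min(23, 4 + 2 - 1) = min(23, 5) = 5.
Compute A + B mod 23 directly:
a = 4: 4+13=17, 4+22=3
a = 7: 7+13=20, 7+22=6
a = 17: 17+13=7, 17+22=16
a = 22: 22+13=12, 22+22=21
A + B = {3, 6, 7, 12, 16, 17, 20, 21}, so |A + B| = 8.
Verify: 8 ≥ 5? Yes ✓.

CD lower bound = 5, actual |A + B| = 8.


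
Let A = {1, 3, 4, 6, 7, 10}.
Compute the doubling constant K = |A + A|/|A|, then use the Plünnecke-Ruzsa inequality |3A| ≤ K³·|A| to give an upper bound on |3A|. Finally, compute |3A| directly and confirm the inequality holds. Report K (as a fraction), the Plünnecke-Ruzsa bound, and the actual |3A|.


|A| = 6.
Step 1: Compute A + A by enumerating all 36 pairs.
A + A = {2, 4, 5, 6, 7, 8, 9, 10, 11, 12, 13, 14, 16, 17, 20}, so |A + A| = 15.
Step 2: Doubling constant K = |A + A|/|A| = 15/6 = 15/6 ≈ 2.5000.
Step 3: Plünnecke-Ruzsa gives |3A| ≤ K³·|A| = (2.5000)³ · 6 ≈ 93.7500.
Step 4: Compute 3A = A + A + A directly by enumerating all triples (a,b,c) ∈ A³; |3A| = 24.
Step 5: Check 24 ≤ 93.7500? Yes ✓.

K = 15/6, Plünnecke-Ruzsa bound K³|A| ≈ 93.7500, |3A| = 24, inequality holds.


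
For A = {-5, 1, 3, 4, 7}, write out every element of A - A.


A - A = {a - a' : a, a' ∈ A}.
Compute a - a' for each ordered pair (a, a'):
a = -5: -5--5=0, -5-1=-6, -5-3=-8, -5-4=-9, -5-7=-12
a = 1: 1--5=6, 1-1=0, 1-3=-2, 1-4=-3, 1-7=-6
a = 3: 3--5=8, 3-1=2, 3-3=0, 3-4=-1, 3-7=-4
a = 4: 4--5=9, 4-1=3, 4-3=1, 4-4=0, 4-7=-3
a = 7: 7--5=12, 7-1=6, 7-3=4, 7-4=3, 7-7=0
Collecting distinct values (and noting 0 appears from a-a):
A - A = {-12, -9, -8, -6, -4, -3, -2, -1, 0, 1, 2, 3, 4, 6, 8, 9, 12}
|A - A| = 17

A - A = {-12, -9, -8, -6, -4, -3, -2, -1, 0, 1, 2, 3, 4, 6, 8, 9, 12}


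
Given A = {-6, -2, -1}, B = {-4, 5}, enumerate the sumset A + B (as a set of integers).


A + B = {a + b : a ∈ A, b ∈ B}.
Enumerate all |A|·|B| = 3·2 = 6 pairs (a, b) and collect distinct sums.
a = -6: -6+-4=-10, -6+5=-1
a = -2: -2+-4=-6, -2+5=3
a = -1: -1+-4=-5, -1+5=4
Collecting distinct sums: A + B = {-10, -6, -5, -1, 3, 4}
|A + B| = 6

A + B = {-10, -6, -5, -1, 3, 4}


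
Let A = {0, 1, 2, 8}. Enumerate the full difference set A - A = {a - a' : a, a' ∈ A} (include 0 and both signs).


A - A = {a - a' : a, a' ∈ A}.
Compute a - a' for each ordered pair (a, a'):
a = 0: 0-0=0, 0-1=-1, 0-2=-2, 0-8=-8
a = 1: 1-0=1, 1-1=0, 1-2=-1, 1-8=-7
a = 2: 2-0=2, 2-1=1, 2-2=0, 2-8=-6
a = 8: 8-0=8, 8-1=7, 8-2=6, 8-8=0
Collecting distinct values (and noting 0 appears from a-a):
A - A = {-8, -7, -6, -2, -1, 0, 1, 2, 6, 7, 8}
|A - A| = 11

A - A = {-8, -7, -6, -2, -1, 0, 1, 2, 6, 7, 8}


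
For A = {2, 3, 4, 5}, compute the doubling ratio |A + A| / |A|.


|A| = 4.
Compute A + A by enumerating all 16 pairs.
A + A = {4, 5, 6, 7, 8, 9, 10}, so |A + A| = 7.
K = |A + A| / |A| = 7/4 (already in lowest terms) ≈ 1.7500.
Reference: AP of size 4 gives K = 7/4 ≈ 1.7500; a fully generic set of size 4 gives K ≈ 2.5000.

|A| = 4, |A + A| = 7, K = 7/4.


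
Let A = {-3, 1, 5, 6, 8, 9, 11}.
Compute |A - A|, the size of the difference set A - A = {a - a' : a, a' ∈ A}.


A - A = {a - a' : a, a' ∈ A}; |A| = 7.
Bounds: 2|A|-1 ≤ |A - A| ≤ |A|² - |A| + 1, i.e. 13 ≤ |A - A| ≤ 43.
Note: 0 ∈ A - A always (from a - a). The set is symmetric: if d ∈ A - A then -d ∈ A - A.
Enumerate nonzero differences d = a - a' with a > a' (then include -d):
Positive differences: {1, 2, 3, 4, 5, 6, 7, 8, 9, 10, 11, 12, 14}
Full difference set: {0} ∪ (positive diffs) ∪ (negative diffs).
|A - A| = 1 + 2·13 = 27 (matches direct enumeration: 27).

|A - A| = 27


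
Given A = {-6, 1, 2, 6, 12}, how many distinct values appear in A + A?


A + A = {a + a' : a, a' ∈ A}; |A| = 5.
General bounds: 2|A| - 1 ≤ |A + A| ≤ |A|(|A|+1)/2, i.e. 9 ≤ |A + A| ≤ 15.
Lower bound 2|A|-1 is attained iff A is an arithmetic progression.
Enumerate sums a + a' for a ≤ a' (symmetric, so this suffices):
a = -6: -6+-6=-12, -6+1=-5, -6+2=-4, -6+6=0, -6+12=6
a = 1: 1+1=2, 1+2=3, 1+6=7, 1+12=13
a = 2: 2+2=4, 2+6=8, 2+12=14
a = 6: 6+6=12, 6+12=18
a = 12: 12+12=24
Distinct sums: {-12, -5, -4, 0, 2, 3, 4, 6, 7, 8, 12, 13, 14, 18, 24}
|A + A| = 15

|A + A| = 15


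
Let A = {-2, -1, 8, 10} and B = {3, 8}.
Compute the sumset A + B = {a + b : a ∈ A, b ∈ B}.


A + B = {a + b : a ∈ A, b ∈ B}.
Enumerate all |A|·|B| = 4·2 = 8 pairs (a, b) and collect distinct sums.
a = -2: -2+3=1, -2+8=6
a = -1: -1+3=2, -1+8=7
a = 8: 8+3=11, 8+8=16
a = 10: 10+3=13, 10+8=18
Collecting distinct sums: A + B = {1, 2, 6, 7, 11, 13, 16, 18}
|A + B| = 8

A + B = {1, 2, 6, 7, 11, 13, 16, 18}


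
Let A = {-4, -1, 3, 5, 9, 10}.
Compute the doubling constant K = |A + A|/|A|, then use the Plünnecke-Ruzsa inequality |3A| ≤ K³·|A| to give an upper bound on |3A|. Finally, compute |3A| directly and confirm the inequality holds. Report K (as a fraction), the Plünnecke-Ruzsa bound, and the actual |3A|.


|A| = 6.
Step 1: Compute A + A by enumerating all 36 pairs.
A + A = {-8, -5, -2, -1, 1, 2, 4, 5, 6, 8, 9, 10, 12, 13, 14, 15, 18, 19, 20}, so |A + A| = 19.
Step 2: Doubling constant K = |A + A|/|A| = 19/6 = 19/6 ≈ 3.1667.
Step 3: Plünnecke-Ruzsa gives |3A| ≤ K³·|A| = (3.1667)³ · 6 ≈ 190.5278.
Step 4: Compute 3A = A + A + A directly by enumerating all triples (a,b,c) ∈ A³; |3A| = 36.
Step 5: Check 36 ≤ 190.5278? Yes ✓.

K = 19/6, Plünnecke-Ruzsa bound K³|A| ≈ 190.5278, |3A| = 36, inequality holds.


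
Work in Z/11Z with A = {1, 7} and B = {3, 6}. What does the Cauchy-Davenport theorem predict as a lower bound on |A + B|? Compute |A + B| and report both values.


Cauchy-Davenport: |A + B| ≥ min(p, |A| + |B| - 1) for A, B nonempty in Z/pZ.
|A| = 2, |B| = 2, p = 11.
CD lower bound = min(11, 2 + 2 - 1) = min(11, 3) = 3.
Compute A + B mod 11 directly:
a = 1: 1+3=4, 1+6=7
a = 7: 7+3=10, 7+6=2
A + B = {2, 4, 7, 10}, so |A + B| = 4.
Verify: 4 ≥ 3? Yes ✓.

CD lower bound = 3, actual |A + B| = 4.


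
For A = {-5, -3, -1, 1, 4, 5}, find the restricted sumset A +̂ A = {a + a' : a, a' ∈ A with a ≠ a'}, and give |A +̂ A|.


Restricted sumset: A +̂ A = {a + a' : a ∈ A, a' ∈ A, a ≠ a'}.
Equivalently, take A + A and drop any sum 2a that is achievable ONLY as a + a for a ∈ A (i.e. sums representable only with equal summands).
Enumerate pairs (a, a') with a < a' (symmetric, so each unordered pair gives one sum; this covers all a ≠ a'):
  -5 + -3 = -8
  -5 + -1 = -6
  -5 + 1 = -4
  -5 + 4 = -1
  -5 + 5 = 0
  -3 + -1 = -4
  -3 + 1 = -2
  -3 + 4 = 1
  -3 + 5 = 2
  -1 + 1 = 0
  -1 + 4 = 3
  -1 + 5 = 4
  1 + 4 = 5
  1 + 5 = 6
  4 + 5 = 9
Collected distinct sums: {-8, -6, -4, -2, -1, 0, 1, 2, 3, 4, 5, 6, 9}
|A +̂ A| = 13
(Reference bound: |A +̂ A| ≥ 2|A| - 3 for |A| ≥ 2, with |A| = 6 giving ≥ 9.)

|A +̂ A| = 13


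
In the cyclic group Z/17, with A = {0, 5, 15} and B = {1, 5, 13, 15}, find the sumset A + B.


Work in Z/17Z: reduce every sum a + b modulo 17.
Enumerate all 12 pairs:
a = 0: 0+1=1, 0+5=5, 0+13=13, 0+15=15
a = 5: 5+1=6, 5+5=10, 5+13=1, 5+15=3
a = 15: 15+1=16, 15+5=3, 15+13=11, 15+15=13
Distinct residues collected: {1, 3, 5, 6, 10, 11, 13, 15, 16}
|A + B| = 9 (out of 17 total residues).

A + B = {1, 3, 5, 6, 10, 11, 13, 15, 16}


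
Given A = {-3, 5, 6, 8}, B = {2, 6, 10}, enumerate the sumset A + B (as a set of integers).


A + B = {a + b : a ∈ A, b ∈ B}.
Enumerate all |A|·|B| = 4·3 = 12 pairs (a, b) and collect distinct sums.
a = -3: -3+2=-1, -3+6=3, -3+10=7
a = 5: 5+2=7, 5+6=11, 5+10=15
a = 6: 6+2=8, 6+6=12, 6+10=16
a = 8: 8+2=10, 8+6=14, 8+10=18
Collecting distinct sums: A + B = {-1, 3, 7, 8, 10, 11, 12, 14, 15, 16, 18}
|A + B| = 11

A + B = {-1, 3, 7, 8, 10, 11, 12, 14, 15, 16, 18}


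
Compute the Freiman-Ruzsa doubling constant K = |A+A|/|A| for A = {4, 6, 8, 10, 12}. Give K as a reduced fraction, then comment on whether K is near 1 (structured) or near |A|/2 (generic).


|A| = 5.
Compute A + A by enumerating all 25 pairs.
A + A = {8, 10, 12, 14, 16, 18, 20, 22, 24}, so |A + A| = 9.
K = |A + A| / |A| = 9/5 (already in lowest terms) ≈ 1.8000.
Reference: AP of size 5 gives K = 9/5 ≈ 1.8000; a fully generic set of size 5 gives K ≈ 3.0000.

|A| = 5, |A + A| = 9, K = 9/5.


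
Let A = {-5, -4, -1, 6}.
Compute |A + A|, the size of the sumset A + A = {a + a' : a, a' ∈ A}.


A + A = {a + a' : a, a' ∈ A}; |A| = 4.
General bounds: 2|A| - 1 ≤ |A + A| ≤ |A|(|A|+1)/2, i.e. 7 ≤ |A + A| ≤ 10.
Lower bound 2|A|-1 is attained iff A is an arithmetic progression.
Enumerate sums a + a' for a ≤ a' (symmetric, so this suffices):
a = -5: -5+-5=-10, -5+-4=-9, -5+-1=-6, -5+6=1
a = -4: -4+-4=-8, -4+-1=-5, -4+6=2
a = -1: -1+-1=-2, -1+6=5
a = 6: 6+6=12
Distinct sums: {-10, -9, -8, -6, -5, -2, 1, 2, 5, 12}
|A + A| = 10

|A + A| = 10


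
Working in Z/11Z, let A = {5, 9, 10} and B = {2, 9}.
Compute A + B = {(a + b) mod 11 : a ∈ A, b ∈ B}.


Work in Z/11Z: reduce every sum a + b modulo 11.
Enumerate all 6 pairs:
a = 5: 5+2=7, 5+9=3
a = 9: 9+2=0, 9+9=7
a = 10: 10+2=1, 10+9=8
Distinct residues collected: {0, 1, 3, 7, 8}
|A + B| = 5 (out of 11 total residues).

A + B = {0, 1, 3, 7, 8}


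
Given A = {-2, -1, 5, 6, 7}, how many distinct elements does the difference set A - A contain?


A - A = {a - a' : a, a' ∈ A}; |A| = 5.
Bounds: 2|A|-1 ≤ |A - A| ≤ |A|² - |A| + 1, i.e. 9 ≤ |A - A| ≤ 21.
Note: 0 ∈ A - A always (from a - a). The set is symmetric: if d ∈ A - A then -d ∈ A - A.
Enumerate nonzero differences d = a - a' with a > a' (then include -d):
Positive differences: {1, 2, 6, 7, 8, 9}
Full difference set: {0} ∪ (positive diffs) ∪ (negative diffs).
|A - A| = 1 + 2·6 = 13 (matches direct enumeration: 13).

|A - A| = 13


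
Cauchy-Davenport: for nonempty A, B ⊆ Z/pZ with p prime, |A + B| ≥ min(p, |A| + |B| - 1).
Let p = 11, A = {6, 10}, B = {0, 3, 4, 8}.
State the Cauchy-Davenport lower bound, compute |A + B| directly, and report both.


Cauchy-Davenport: |A + B| ≥ min(p, |A| + |B| - 1) for A, B nonempty in Z/pZ.
|A| = 2, |B| = 4, p = 11.
CD lower bound = min(11, 2 + 4 - 1) = min(11, 5) = 5.
Compute A + B mod 11 directly:
a = 6: 6+0=6, 6+3=9, 6+4=10, 6+8=3
a = 10: 10+0=10, 10+3=2, 10+4=3, 10+8=7
A + B = {2, 3, 6, 7, 9, 10}, so |A + B| = 6.
Verify: 6 ≥ 5? Yes ✓.

CD lower bound = 5, actual |A + B| = 6.


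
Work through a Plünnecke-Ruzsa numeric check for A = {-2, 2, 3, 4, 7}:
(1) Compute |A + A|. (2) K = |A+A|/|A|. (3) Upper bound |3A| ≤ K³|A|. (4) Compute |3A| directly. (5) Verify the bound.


|A| = 5.
Step 1: Compute A + A by enumerating all 25 pairs.
A + A = {-4, 0, 1, 2, 4, 5, 6, 7, 8, 9, 10, 11, 14}, so |A + A| = 13.
Step 2: Doubling constant K = |A + A|/|A| = 13/5 = 13/5 ≈ 2.6000.
Step 3: Plünnecke-Ruzsa gives |3A| ≤ K³·|A| = (2.6000)³ · 5 ≈ 87.8800.
Step 4: Compute 3A = A + A + A directly by enumerating all triples (a,b,c) ∈ A³; |3A| = 22.
Step 5: Check 22 ≤ 87.8800? Yes ✓.

K = 13/5, Plünnecke-Ruzsa bound K³|A| ≈ 87.8800, |3A| = 22, inequality holds.


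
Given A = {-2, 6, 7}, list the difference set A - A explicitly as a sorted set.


A - A = {a - a' : a, a' ∈ A}.
Compute a - a' for each ordered pair (a, a'):
a = -2: -2--2=0, -2-6=-8, -2-7=-9
a = 6: 6--2=8, 6-6=0, 6-7=-1
a = 7: 7--2=9, 7-6=1, 7-7=0
Collecting distinct values (and noting 0 appears from a-a):
A - A = {-9, -8, -1, 0, 1, 8, 9}
|A - A| = 7

A - A = {-9, -8, -1, 0, 1, 8, 9}


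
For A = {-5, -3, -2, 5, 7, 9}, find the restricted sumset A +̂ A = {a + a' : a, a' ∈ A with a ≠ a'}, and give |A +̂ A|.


Restricted sumset: A +̂ A = {a + a' : a ∈ A, a' ∈ A, a ≠ a'}.
Equivalently, take A + A and drop any sum 2a that is achievable ONLY as a + a for a ∈ A (i.e. sums representable only with equal summands).
Enumerate pairs (a, a') with a < a' (symmetric, so each unordered pair gives one sum; this covers all a ≠ a'):
  -5 + -3 = -8
  -5 + -2 = -7
  -5 + 5 = 0
  -5 + 7 = 2
  -5 + 9 = 4
  -3 + -2 = -5
  -3 + 5 = 2
  -3 + 7 = 4
  -3 + 9 = 6
  -2 + 5 = 3
  -2 + 7 = 5
  -2 + 9 = 7
  5 + 7 = 12
  5 + 9 = 14
  7 + 9 = 16
Collected distinct sums: {-8, -7, -5, 0, 2, 3, 4, 5, 6, 7, 12, 14, 16}
|A +̂ A| = 13
(Reference bound: |A +̂ A| ≥ 2|A| - 3 for |A| ≥ 2, with |A| = 6 giving ≥ 9.)

|A +̂ A| = 13


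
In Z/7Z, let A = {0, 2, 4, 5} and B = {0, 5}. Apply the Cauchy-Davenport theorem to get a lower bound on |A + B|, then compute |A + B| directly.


Cauchy-Davenport: |A + B| ≥ min(p, |A| + |B| - 1) for A, B nonempty in Z/pZ.
|A| = 4, |B| = 2, p = 7.
CD lower bound = min(7, 4 + 2 - 1) = min(7, 5) = 5.
Compute A + B mod 7 directly:
a = 0: 0+0=0, 0+5=5
a = 2: 2+0=2, 2+5=0
a = 4: 4+0=4, 4+5=2
a = 5: 5+0=5, 5+5=3
A + B = {0, 2, 3, 4, 5}, so |A + B| = 5.
Verify: 5 ≥ 5? Yes ✓.

CD lower bound = 5, actual |A + B| = 5.


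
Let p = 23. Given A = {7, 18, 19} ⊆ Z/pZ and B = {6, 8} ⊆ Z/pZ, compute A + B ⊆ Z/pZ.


Work in Z/23Z: reduce every sum a + b modulo 23.
Enumerate all 6 pairs:
a = 7: 7+6=13, 7+8=15
a = 18: 18+6=1, 18+8=3
a = 19: 19+6=2, 19+8=4
Distinct residues collected: {1, 2, 3, 4, 13, 15}
|A + B| = 6 (out of 23 total residues).

A + B = {1, 2, 3, 4, 13, 15}


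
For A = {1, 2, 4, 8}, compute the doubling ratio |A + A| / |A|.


|A| = 4.
Compute A + A by enumerating all 16 pairs.
A + A = {2, 3, 4, 5, 6, 8, 9, 10, 12, 16}, so |A + A| = 10.
K = |A + A| / |A| = 10/4 = 5/2 ≈ 2.5000.
Reference: AP of size 4 gives K = 7/4 ≈ 1.7500; a fully generic set of size 4 gives K ≈ 2.5000.

|A| = 4, |A + A| = 10, K = 10/4 = 5/2.


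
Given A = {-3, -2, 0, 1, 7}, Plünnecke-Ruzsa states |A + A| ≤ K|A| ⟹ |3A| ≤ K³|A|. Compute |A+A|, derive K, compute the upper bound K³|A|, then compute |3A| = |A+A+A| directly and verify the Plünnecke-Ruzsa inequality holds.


|A| = 5.
Step 1: Compute A + A by enumerating all 25 pairs.
A + A = {-6, -5, -4, -3, -2, -1, 0, 1, 2, 4, 5, 7, 8, 14}, so |A + A| = 14.
Step 2: Doubling constant K = |A + A|/|A| = 14/5 = 14/5 ≈ 2.8000.
Step 3: Plünnecke-Ruzsa gives |3A| ≤ K³·|A| = (2.8000)³ · 5 ≈ 109.7600.
Step 4: Compute 3A = A + A + A directly by enumerating all triples (a,b,c) ∈ A³; |3A| = 24.
Step 5: Check 24 ≤ 109.7600? Yes ✓.

K = 14/5, Plünnecke-Ruzsa bound K³|A| ≈ 109.7600, |3A| = 24, inequality holds.


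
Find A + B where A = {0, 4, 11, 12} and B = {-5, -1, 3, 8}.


A + B = {a + b : a ∈ A, b ∈ B}.
Enumerate all |A|·|B| = 4·4 = 16 pairs (a, b) and collect distinct sums.
a = 0: 0+-5=-5, 0+-1=-1, 0+3=3, 0+8=8
a = 4: 4+-5=-1, 4+-1=3, 4+3=7, 4+8=12
a = 11: 11+-5=6, 11+-1=10, 11+3=14, 11+8=19
a = 12: 12+-5=7, 12+-1=11, 12+3=15, 12+8=20
Collecting distinct sums: A + B = {-5, -1, 3, 6, 7, 8, 10, 11, 12, 14, 15, 19, 20}
|A + B| = 13

A + B = {-5, -1, 3, 6, 7, 8, 10, 11, 12, 14, 15, 19, 20}


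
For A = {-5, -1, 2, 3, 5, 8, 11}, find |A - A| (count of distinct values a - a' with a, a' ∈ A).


A - A = {a - a' : a, a' ∈ A}; |A| = 7.
Bounds: 2|A|-1 ≤ |A - A| ≤ |A|² - |A| + 1, i.e. 13 ≤ |A - A| ≤ 43.
Note: 0 ∈ A - A always (from a - a). The set is symmetric: if d ∈ A - A then -d ∈ A - A.
Enumerate nonzero differences d = a - a' with a > a' (then include -d):
Positive differences: {1, 2, 3, 4, 5, 6, 7, 8, 9, 10, 12, 13, 16}
Full difference set: {0} ∪ (positive diffs) ∪ (negative diffs).
|A - A| = 1 + 2·13 = 27 (matches direct enumeration: 27).

|A - A| = 27


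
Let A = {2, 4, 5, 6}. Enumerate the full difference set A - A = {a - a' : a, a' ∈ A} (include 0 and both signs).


A - A = {a - a' : a, a' ∈ A}.
Compute a - a' for each ordered pair (a, a'):
a = 2: 2-2=0, 2-4=-2, 2-5=-3, 2-6=-4
a = 4: 4-2=2, 4-4=0, 4-5=-1, 4-6=-2
a = 5: 5-2=3, 5-4=1, 5-5=0, 5-6=-1
a = 6: 6-2=4, 6-4=2, 6-5=1, 6-6=0
Collecting distinct values (and noting 0 appears from a-a):
A - A = {-4, -3, -2, -1, 0, 1, 2, 3, 4}
|A - A| = 9

A - A = {-4, -3, -2, -1, 0, 1, 2, 3, 4}


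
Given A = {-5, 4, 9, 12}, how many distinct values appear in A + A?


A + A = {a + a' : a, a' ∈ A}; |A| = 4.
General bounds: 2|A| - 1 ≤ |A + A| ≤ |A|(|A|+1)/2, i.e. 7 ≤ |A + A| ≤ 10.
Lower bound 2|A|-1 is attained iff A is an arithmetic progression.
Enumerate sums a + a' for a ≤ a' (symmetric, so this suffices):
a = -5: -5+-5=-10, -5+4=-1, -5+9=4, -5+12=7
a = 4: 4+4=8, 4+9=13, 4+12=16
a = 9: 9+9=18, 9+12=21
a = 12: 12+12=24
Distinct sums: {-10, -1, 4, 7, 8, 13, 16, 18, 21, 24}
|A + A| = 10

|A + A| = 10


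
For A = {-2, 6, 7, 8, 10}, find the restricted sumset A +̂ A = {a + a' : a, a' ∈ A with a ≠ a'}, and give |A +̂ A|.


Restricted sumset: A +̂ A = {a + a' : a ∈ A, a' ∈ A, a ≠ a'}.
Equivalently, take A + A and drop any sum 2a that is achievable ONLY as a + a for a ∈ A (i.e. sums representable only with equal summands).
Enumerate pairs (a, a') with a < a' (symmetric, so each unordered pair gives one sum; this covers all a ≠ a'):
  -2 + 6 = 4
  -2 + 7 = 5
  -2 + 8 = 6
  -2 + 10 = 8
  6 + 7 = 13
  6 + 8 = 14
  6 + 10 = 16
  7 + 8 = 15
  7 + 10 = 17
  8 + 10 = 18
Collected distinct sums: {4, 5, 6, 8, 13, 14, 15, 16, 17, 18}
|A +̂ A| = 10
(Reference bound: |A +̂ A| ≥ 2|A| - 3 for |A| ≥ 2, with |A| = 5 giving ≥ 7.)

|A +̂ A| = 10


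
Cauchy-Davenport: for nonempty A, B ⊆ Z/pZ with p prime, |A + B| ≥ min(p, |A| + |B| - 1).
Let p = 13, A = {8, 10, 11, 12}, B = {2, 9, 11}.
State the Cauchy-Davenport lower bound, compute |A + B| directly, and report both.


Cauchy-Davenport: |A + B| ≥ min(p, |A| + |B| - 1) for A, B nonempty in Z/pZ.
|A| = 4, |B| = 3, p = 13.
CD lower bound = min(13, 4 + 3 - 1) = min(13, 6) = 6.
Compute A + B mod 13 directly:
a = 8: 8+2=10, 8+9=4, 8+11=6
a = 10: 10+2=12, 10+9=6, 10+11=8
a = 11: 11+2=0, 11+9=7, 11+11=9
a = 12: 12+2=1, 12+9=8, 12+11=10
A + B = {0, 1, 4, 6, 7, 8, 9, 10, 12}, so |A + B| = 9.
Verify: 9 ≥ 6? Yes ✓.

CD lower bound = 6, actual |A + B| = 9.


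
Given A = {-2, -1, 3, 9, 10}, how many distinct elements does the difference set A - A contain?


A - A = {a - a' : a, a' ∈ A}; |A| = 5.
Bounds: 2|A|-1 ≤ |A - A| ≤ |A|² - |A| + 1, i.e. 9 ≤ |A - A| ≤ 21.
Note: 0 ∈ A - A always (from a - a). The set is symmetric: if d ∈ A - A then -d ∈ A - A.
Enumerate nonzero differences d = a - a' with a > a' (then include -d):
Positive differences: {1, 4, 5, 6, 7, 10, 11, 12}
Full difference set: {0} ∪ (positive diffs) ∪ (negative diffs).
|A - A| = 1 + 2·8 = 17 (matches direct enumeration: 17).

|A - A| = 17


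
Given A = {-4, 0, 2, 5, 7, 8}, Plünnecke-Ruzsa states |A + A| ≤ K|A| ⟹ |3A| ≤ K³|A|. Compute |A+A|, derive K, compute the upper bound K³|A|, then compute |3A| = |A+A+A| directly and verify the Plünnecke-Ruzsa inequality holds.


|A| = 6.
Step 1: Compute A + A by enumerating all 36 pairs.
A + A = {-8, -4, -2, 0, 1, 2, 3, 4, 5, 7, 8, 9, 10, 12, 13, 14, 15, 16}, so |A + A| = 18.
Step 2: Doubling constant K = |A + A|/|A| = 18/6 = 18/6 ≈ 3.0000.
Step 3: Plünnecke-Ruzsa gives |3A| ≤ K³·|A| = (3.0000)³ · 6 ≈ 162.0000.
Step 4: Compute 3A = A + A + A directly by enumerating all triples (a,b,c) ∈ A³; |3A| = 32.
Step 5: Check 32 ≤ 162.0000? Yes ✓.

K = 18/6, Plünnecke-Ruzsa bound K³|A| ≈ 162.0000, |3A| = 32, inequality holds.


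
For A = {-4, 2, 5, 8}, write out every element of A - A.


A - A = {a - a' : a, a' ∈ A}.
Compute a - a' for each ordered pair (a, a'):
a = -4: -4--4=0, -4-2=-6, -4-5=-9, -4-8=-12
a = 2: 2--4=6, 2-2=0, 2-5=-3, 2-8=-6
a = 5: 5--4=9, 5-2=3, 5-5=0, 5-8=-3
a = 8: 8--4=12, 8-2=6, 8-5=3, 8-8=0
Collecting distinct values (and noting 0 appears from a-a):
A - A = {-12, -9, -6, -3, 0, 3, 6, 9, 12}
|A - A| = 9

A - A = {-12, -9, -6, -3, 0, 3, 6, 9, 12}


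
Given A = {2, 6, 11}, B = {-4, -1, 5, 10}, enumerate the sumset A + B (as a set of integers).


A + B = {a + b : a ∈ A, b ∈ B}.
Enumerate all |A|·|B| = 3·4 = 12 pairs (a, b) and collect distinct sums.
a = 2: 2+-4=-2, 2+-1=1, 2+5=7, 2+10=12
a = 6: 6+-4=2, 6+-1=5, 6+5=11, 6+10=16
a = 11: 11+-4=7, 11+-1=10, 11+5=16, 11+10=21
Collecting distinct sums: A + B = {-2, 1, 2, 5, 7, 10, 11, 12, 16, 21}
|A + B| = 10

A + B = {-2, 1, 2, 5, 7, 10, 11, 12, 16, 21}


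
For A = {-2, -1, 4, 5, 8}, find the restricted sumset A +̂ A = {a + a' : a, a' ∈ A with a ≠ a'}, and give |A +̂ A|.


Restricted sumset: A +̂ A = {a + a' : a ∈ A, a' ∈ A, a ≠ a'}.
Equivalently, take A + A and drop any sum 2a that is achievable ONLY as a + a for a ∈ A (i.e. sums representable only with equal summands).
Enumerate pairs (a, a') with a < a' (symmetric, so each unordered pair gives one sum; this covers all a ≠ a'):
  -2 + -1 = -3
  -2 + 4 = 2
  -2 + 5 = 3
  -2 + 8 = 6
  -1 + 4 = 3
  -1 + 5 = 4
  -1 + 8 = 7
  4 + 5 = 9
  4 + 8 = 12
  5 + 8 = 13
Collected distinct sums: {-3, 2, 3, 4, 6, 7, 9, 12, 13}
|A +̂ A| = 9
(Reference bound: |A +̂ A| ≥ 2|A| - 3 for |A| ≥ 2, with |A| = 5 giving ≥ 7.)

|A +̂ A| = 9


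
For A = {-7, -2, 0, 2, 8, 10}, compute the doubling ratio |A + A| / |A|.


|A| = 6.
Compute A + A by enumerating all 36 pairs.
A + A = {-14, -9, -7, -5, -4, -2, 0, 1, 2, 3, 4, 6, 8, 10, 12, 16, 18, 20}, so |A + A| = 18.
K = |A + A| / |A| = 18/6 = 3/1 ≈ 3.0000.
Reference: AP of size 6 gives K = 11/6 ≈ 1.8333; a fully generic set of size 6 gives K ≈ 3.5000.

|A| = 6, |A + A| = 18, K = 18/6 = 3/1.


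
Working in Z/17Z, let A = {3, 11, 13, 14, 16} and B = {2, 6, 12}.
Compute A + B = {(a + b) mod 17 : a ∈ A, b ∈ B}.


Work in Z/17Z: reduce every sum a + b modulo 17.
Enumerate all 15 pairs:
a = 3: 3+2=5, 3+6=9, 3+12=15
a = 11: 11+2=13, 11+6=0, 11+12=6
a = 13: 13+2=15, 13+6=2, 13+12=8
a = 14: 14+2=16, 14+6=3, 14+12=9
a = 16: 16+2=1, 16+6=5, 16+12=11
Distinct residues collected: {0, 1, 2, 3, 5, 6, 8, 9, 11, 13, 15, 16}
|A + B| = 12 (out of 17 total residues).

A + B = {0, 1, 2, 3, 5, 6, 8, 9, 11, 13, 15, 16}


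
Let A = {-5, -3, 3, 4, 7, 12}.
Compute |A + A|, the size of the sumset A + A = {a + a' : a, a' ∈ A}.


A + A = {a + a' : a, a' ∈ A}; |A| = 6.
General bounds: 2|A| - 1 ≤ |A + A| ≤ |A|(|A|+1)/2, i.e. 11 ≤ |A + A| ≤ 21.
Lower bound 2|A|-1 is attained iff A is an arithmetic progression.
Enumerate sums a + a' for a ≤ a' (symmetric, so this suffices):
a = -5: -5+-5=-10, -5+-3=-8, -5+3=-2, -5+4=-1, -5+7=2, -5+12=7
a = -3: -3+-3=-6, -3+3=0, -3+4=1, -3+7=4, -3+12=9
a = 3: 3+3=6, 3+4=7, 3+7=10, 3+12=15
a = 4: 4+4=8, 4+7=11, 4+12=16
a = 7: 7+7=14, 7+12=19
a = 12: 12+12=24
Distinct sums: {-10, -8, -6, -2, -1, 0, 1, 2, 4, 6, 7, 8, 9, 10, 11, 14, 15, 16, 19, 24}
|A + A| = 20

|A + A| = 20


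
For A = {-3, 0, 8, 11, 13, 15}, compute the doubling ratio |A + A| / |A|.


|A| = 6.
Compute A + A by enumerating all 36 pairs.
A + A = {-6, -3, 0, 5, 8, 10, 11, 12, 13, 15, 16, 19, 21, 22, 23, 24, 26, 28, 30}, so |A + A| = 19.
K = |A + A| / |A| = 19/6 (already in lowest terms) ≈ 3.1667.
Reference: AP of size 6 gives K = 11/6 ≈ 1.8333; a fully generic set of size 6 gives K ≈ 3.5000.

|A| = 6, |A + A| = 19, K = 19/6.


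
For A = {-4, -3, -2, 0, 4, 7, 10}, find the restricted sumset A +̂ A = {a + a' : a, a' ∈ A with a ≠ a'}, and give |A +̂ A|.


Restricted sumset: A +̂ A = {a + a' : a ∈ A, a' ∈ A, a ≠ a'}.
Equivalently, take A + A and drop any sum 2a that is achievable ONLY as a + a for a ∈ A (i.e. sums representable only with equal summands).
Enumerate pairs (a, a') with a < a' (symmetric, so each unordered pair gives one sum; this covers all a ≠ a'):
  -4 + -3 = -7
  -4 + -2 = -6
  -4 + 0 = -4
  -4 + 4 = 0
  -4 + 7 = 3
  -4 + 10 = 6
  -3 + -2 = -5
  -3 + 0 = -3
  -3 + 4 = 1
  -3 + 7 = 4
  -3 + 10 = 7
  -2 + 0 = -2
  -2 + 4 = 2
  -2 + 7 = 5
  -2 + 10 = 8
  0 + 4 = 4
  0 + 7 = 7
  0 + 10 = 10
  4 + 7 = 11
  4 + 10 = 14
  7 + 10 = 17
Collected distinct sums: {-7, -6, -5, -4, -3, -2, 0, 1, 2, 3, 4, 5, 6, 7, 8, 10, 11, 14, 17}
|A +̂ A| = 19
(Reference bound: |A +̂ A| ≥ 2|A| - 3 for |A| ≥ 2, with |A| = 7 giving ≥ 11.)

|A +̂ A| = 19


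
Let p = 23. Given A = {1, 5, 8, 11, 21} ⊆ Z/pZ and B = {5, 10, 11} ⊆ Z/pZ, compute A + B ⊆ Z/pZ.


Work in Z/23Z: reduce every sum a + b modulo 23.
Enumerate all 15 pairs:
a = 1: 1+5=6, 1+10=11, 1+11=12
a = 5: 5+5=10, 5+10=15, 5+11=16
a = 8: 8+5=13, 8+10=18, 8+11=19
a = 11: 11+5=16, 11+10=21, 11+11=22
a = 21: 21+5=3, 21+10=8, 21+11=9
Distinct residues collected: {3, 6, 8, 9, 10, 11, 12, 13, 15, 16, 18, 19, 21, 22}
|A + B| = 14 (out of 23 total residues).

A + B = {3, 6, 8, 9, 10, 11, 12, 13, 15, 16, 18, 19, 21, 22}


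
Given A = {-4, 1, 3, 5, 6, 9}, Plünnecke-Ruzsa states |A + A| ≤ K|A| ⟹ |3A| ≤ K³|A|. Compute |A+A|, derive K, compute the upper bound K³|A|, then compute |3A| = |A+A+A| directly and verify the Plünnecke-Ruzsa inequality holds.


|A| = 6.
Step 1: Compute A + A by enumerating all 36 pairs.
A + A = {-8, -3, -1, 1, 2, 4, 5, 6, 7, 8, 9, 10, 11, 12, 14, 15, 18}, so |A + A| = 17.
Step 2: Doubling constant K = |A + A|/|A| = 17/6 = 17/6 ≈ 2.8333.
Step 3: Plünnecke-Ruzsa gives |3A| ≤ K³·|A| = (2.8333)³ · 6 ≈ 136.4722.
Step 4: Compute 3A = A + A + A directly by enumerating all triples (a,b,c) ∈ A³; |3A| = 30.
Step 5: Check 30 ≤ 136.4722? Yes ✓.

K = 17/6, Plünnecke-Ruzsa bound K³|A| ≈ 136.4722, |3A| = 30, inequality holds.


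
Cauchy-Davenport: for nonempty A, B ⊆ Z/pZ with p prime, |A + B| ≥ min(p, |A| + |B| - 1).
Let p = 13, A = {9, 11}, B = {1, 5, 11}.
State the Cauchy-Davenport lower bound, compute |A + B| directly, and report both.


Cauchy-Davenport: |A + B| ≥ min(p, |A| + |B| - 1) for A, B nonempty in Z/pZ.
|A| = 2, |B| = 3, p = 13.
CD lower bound = min(13, 2 + 3 - 1) = min(13, 4) = 4.
Compute A + B mod 13 directly:
a = 9: 9+1=10, 9+5=1, 9+11=7
a = 11: 11+1=12, 11+5=3, 11+11=9
A + B = {1, 3, 7, 9, 10, 12}, so |A + B| = 6.
Verify: 6 ≥ 4? Yes ✓.

CD lower bound = 4, actual |A + B| = 6.


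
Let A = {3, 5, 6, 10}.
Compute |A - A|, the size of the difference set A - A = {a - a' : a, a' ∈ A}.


A - A = {a - a' : a, a' ∈ A}; |A| = 4.
Bounds: 2|A|-1 ≤ |A - A| ≤ |A|² - |A| + 1, i.e. 7 ≤ |A - A| ≤ 13.
Note: 0 ∈ A - A always (from a - a). The set is symmetric: if d ∈ A - A then -d ∈ A - A.
Enumerate nonzero differences d = a - a' with a > a' (then include -d):
Positive differences: {1, 2, 3, 4, 5, 7}
Full difference set: {0} ∪ (positive diffs) ∪ (negative diffs).
|A - A| = 1 + 2·6 = 13 (matches direct enumeration: 13).

|A - A| = 13


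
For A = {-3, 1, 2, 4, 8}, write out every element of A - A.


A - A = {a - a' : a, a' ∈ A}.
Compute a - a' for each ordered pair (a, a'):
a = -3: -3--3=0, -3-1=-4, -3-2=-5, -3-4=-7, -3-8=-11
a = 1: 1--3=4, 1-1=0, 1-2=-1, 1-4=-3, 1-8=-7
a = 2: 2--3=5, 2-1=1, 2-2=0, 2-4=-2, 2-8=-6
a = 4: 4--3=7, 4-1=3, 4-2=2, 4-4=0, 4-8=-4
a = 8: 8--3=11, 8-1=7, 8-2=6, 8-4=4, 8-8=0
Collecting distinct values (and noting 0 appears from a-a):
A - A = {-11, -7, -6, -5, -4, -3, -2, -1, 0, 1, 2, 3, 4, 5, 6, 7, 11}
|A - A| = 17

A - A = {-11, -7, -6, -5, -4, -3, -2, -1, 0, 1, 2, 3, 4, 5, 6, 7, 11}


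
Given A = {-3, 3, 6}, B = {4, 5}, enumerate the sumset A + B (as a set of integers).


A + B = {a + b : a ∈ A, b ∈ B}.
Enumerate all |A|·|B| = 3·2 = 6 pairs (a, b) and collect distinct sums.
a = -3: -3+4=1, -3+5=2
a = 3: 3+4=7, 3+5=8
a = 6: 6+4=10, 6+5=11
Collecting distinct sums: A + B = {1, 2, 7, 8, 10, 11}
|A + B| = 6

A + B = {1, 2, 7, 8, 10, 11}


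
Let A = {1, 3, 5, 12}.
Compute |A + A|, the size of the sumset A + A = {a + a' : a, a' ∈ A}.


A + A = {a + a' : a, a' ∈ A}; |A| = 4.
General bounds: 2|A| - 1 ≤ |A + A| ≤ |A|(|A|+1)/2, i.e. 7 ≤ |A + A| ≤ 10.
Lower bound 2|A|-1 is attained iff A is an arithmetic progression.
Enumerate sums a + a' for a ≤ a' (symmetric, so this suffices):
a = 1: 1+1=2, 1+3=4, 1+5=6, 1+12=13
a = 3: 3+3=6, 3+5=8, 3+12=15
a = 5: 5+5=10, 5+12=17
a = 12: 12+12=24
Distinct sums: {2, 4, 6, 8, 10, 13, 15, 17, 24}
|A + A| = 9

|A + A| = 9


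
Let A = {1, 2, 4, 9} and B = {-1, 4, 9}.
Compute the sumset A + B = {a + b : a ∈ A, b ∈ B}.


A + B = {a + b : a ∈ A, b ∈ B}.
Enumerate all |A|·|B| = 4·3 = 12 pairs (a, b) and collect distinct sums.
a = 1: 1+-1=0, 1+4=5, 1+9=10
a = 2: 2+-1=1, 2+4=6, 2+9=11
a = 4: 4+-1=3, 4+4=8, 4+9=13
a = 9: 9+-1=8, 9+4=13, 9+9=18
Collecting distinct sums: A + B = {0, 1, 3, 5, 6, 8, 10, 11, 13, 18}
|A + B| = 10

A + B = {0, 1, 3, 5, 6, 8, 10, 11, 13, 18}


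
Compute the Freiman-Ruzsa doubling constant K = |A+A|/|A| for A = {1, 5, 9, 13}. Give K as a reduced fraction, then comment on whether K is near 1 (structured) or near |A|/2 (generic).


|A| = 4.
Compute A + A by enumerating all 16 pairs.
A + A = {2, 6, 10, 14, 18, 22, 26}, so |A + A| = 7.
K = |A + A| / |A| = 7/4 (already in lowest terms) ≈ 1.7500.
Reference: AP of size 4 gives K = 7/4 ≈ 1.7500; a fully generic set of size 4 gives K ≈ 2.5000.

|A| = 4, |A + A| = 7, K = 7/4.


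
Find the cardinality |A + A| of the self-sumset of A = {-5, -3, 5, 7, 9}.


A + A = {a + a' : a, a' ∈ A}; |A| = 5.
General bounds: 2|A| - 1 ≤ |A + A| ≤ |A|(|A|+1)/2, i.e. 9 ≤ |A + A| ≤ 15.
Lower bound 2|A|-1 is attained iff A is an arithmetic progression.
Enumerate sums a + a' for a ≤ a' (symmetric, so this suffices):
a = -5: -5+-5=-10, -5+-3=-8, -5+5=0, -5+7=2, -5+9=4
a = -3: -3+-3=-6, -3+5=2, -3+7=4, -3+9=6
a = 5: 5+5=10, 5+7=12, 5+9=14
a = 7: 7+7=14, 7+9=16
a = 9: 9+9=18
Distinct sums: {-10, -8, -6, 0, 2, 4, 6, 10, 12, 14, 16, 18}
|A + A| = 12

|A + A| = 12


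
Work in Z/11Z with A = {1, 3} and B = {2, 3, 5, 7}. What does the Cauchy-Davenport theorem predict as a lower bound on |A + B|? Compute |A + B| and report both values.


Cauchy-Davenport: |A + B| ≥ min(p, |A| + |B| - 1) for A, B nonempty in Z/pZ.
|A| = 2, |B| = 4, p = 11.
CD lower bound = min(11, 2 + 4 - 1) = min(11, 5) = 5.
Compute A + B mod 11 directly:
a = 1: 1+2=3, 1+3=4, 1+5=6, 1+7=8
a = 3: 3+2=5, 3+3=6, 3+5=8, 3+7=10
A + B = {3, 4, 5, 6, 8, 10}, so |A + B| = 6.
Verify: 6 ≥ 5? Yes ✓.

CD lower bound = 5, actual |A + B| = 6.


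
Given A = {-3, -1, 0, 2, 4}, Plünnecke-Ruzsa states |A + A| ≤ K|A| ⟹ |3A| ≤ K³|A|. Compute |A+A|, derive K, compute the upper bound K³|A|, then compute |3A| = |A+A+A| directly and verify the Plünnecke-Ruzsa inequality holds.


|A| = 5.
Step 1: Compute A + A by enumerating all 25 pairs.
A + A = {-6, -4, -3, -2, -1, 0, 1, 2, 3, 4, 6, 8}, so |A + A| = 12.
Step 2: Doubling constant K = |A + A|/|A| = 12/5 = 12/5 ≈ 2.4000.
Step 3: Plünnecke-Ruzsa gives |3A| ≤ K³·|A| = (2.4000)³ · 5 ≈ 69.1200.
Step 4: Compute 3A = A + A + A directly by enumerating all triples (a,b,c) ∈ A³; |3A| = 19.
Step 5: Check 19 ≤ 69.1200? Yes ✓.

K = 12/5, Plünnecke-Ruzsa bound K³|A| ≈ 69.1200, |3A| = 19, inequality holds.


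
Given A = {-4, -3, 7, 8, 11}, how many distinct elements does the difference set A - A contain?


A - A = {a - a' : a, a' ∈ A}; |A| = 5.
Bounds: 2|A|-1 ≤ |A - A| ≤ |A|² - |A| + 1, i.e. 9 ≤ |A - A| ≤ 21.
Note: 0 ∈ A - A always (from a - a). The set is symmetric: if d ∈ A - A then -d ∈ A - A.
Enumerate nonzero differences d = a - a' with a > a' (then include -d):
Positive differences: {1, 3, 4, 10, 11, 12, 14, 15}
Full difference set: {0} ∪ (positive diffs) ∪ (negative diffs).
|A - A| = 1 + 2·8 = 17 (matches direct enumeration: 17).

|A - A| = 17


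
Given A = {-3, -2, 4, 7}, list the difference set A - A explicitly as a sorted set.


A - A = {a - a' : a, a' ∈ A}.
Compute a - a' for each ordered pair (a, a'):
a = -3: -3--3=0, -3--2=-1, -3-4=-7, -3-7=-10
a = -2: -2--3=1, -2--2=0, -2-4=-6, -2-7=-9
a = 4: 4--3=7, 4--2=6, 4-4=0, 4-7=-3
a = 7: 7--3=10, 7--2=9, 7-4=3, 7-7=0
Collecting distinct values (and noting 0 appears from a-a):
A - A = {-10, -9, -7, -6, -3, -1, 0, 1, 3, 6, 7, 9, 10}
|A - A| = 13

A - A = {-10, -9, -7, -6, -3, -1, 0, 1, 3, 6, 7, 9, 10}


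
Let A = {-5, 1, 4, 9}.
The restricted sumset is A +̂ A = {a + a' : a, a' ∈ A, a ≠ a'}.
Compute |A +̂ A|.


Restricted sumset: A +̂ A = {a + a' : a ∈ A, a' ∈ A, a ≠ a'}.
Equivalently, take A + A and drop any sum 2a that is achievable ONLY as a + a for a ∈ A (i.e. sums representable only with equal summands).
Enumerate pairs (a, a') with a < a' (symmetric, so each unordered pair gives one sum; this covers all a ≠ a'):
  -5 + 1 = -4
  -5 + 4 = -1
  -5 + 9 = 4
  1 + 4 = 5
  1 + 9 = 10
  4 + 9 = 13
Collected distinct sums: {-4, -1, 4, 5, 10, 13}
|A +̂ A| = 6
(Reference bound: |A +̂ A| ≥ 2|A| - 3 for |A| ≥ 2, with |A| = 4 giving ≥ 5.)

|A +̂ A| = 6


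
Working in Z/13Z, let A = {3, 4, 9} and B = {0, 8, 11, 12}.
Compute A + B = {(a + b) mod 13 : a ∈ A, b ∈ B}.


Work in Z/13Z: reduce every sum a + b modulo 13.
Enumerate all 12 pairs:
a = 3: 3+0=3, 3+8=11, 3+11=1, 3+12=2
a = 4: 4+0=4, 4+8=12, 4+11=2, 4+12=3
a = 9: 9+0=9, 9+8=4, 9+11=7, 9+12=8
Distinct residues collected: {1, 2, 3, 4, 7, 8, 9, 11, 12}
|A + B| = 9 (out of 13 total residues).

A + B = {1, 2, 3, 4, 7, 8, 9, 11, 12}


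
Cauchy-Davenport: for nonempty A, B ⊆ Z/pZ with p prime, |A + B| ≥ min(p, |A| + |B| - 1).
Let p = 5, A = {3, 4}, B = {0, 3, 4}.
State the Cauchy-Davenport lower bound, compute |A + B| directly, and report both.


Cauchy-Davenport: |A + B| ≥ min(p, |A| + |B| - 1) for A, B nonempty in Z/pZ.
|A| = 2, |B| = 3, p = 5.
CD lower bound = min(5, 2 + 3 - 1) = min(5, 4) = 4.
Compute A + B mod 5 directly:
a = 3: 3+0=3, 3+3=1, 3+4=2
a = 4: 4+0=4, 4+3=2, 4+4=3
A + B = {1, 2, 3, 4}, so |A + B| = 4.
Verify: 4 ≥ 4? Yes ✓.

CD lower bound = 4, actual |A + B| = 4.


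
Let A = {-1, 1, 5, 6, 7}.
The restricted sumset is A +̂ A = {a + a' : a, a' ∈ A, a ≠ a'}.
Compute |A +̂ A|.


Restricted sumset: A +̂ A = {a + a' : a ∈ A, a' ∈ A, a ≠ a'}.
Equivalently, take A + A and drop any sum 2a that is achievable ONLY as a + a for a ∈ A (i.e. sums representable only with equal summands).
Enumerate pairs (a, a') with a < a' (symmetric, so each unordered pair gives one sum; this covers all a ≠ a'):
  -1 + 1 = 0
  -1 + 5 = 4
  -1 + 6 = 5
  -1 + 7 = 6
  1 + 5 = 6
  1 + 6 = 7
  1 + 7 = 8
  5 + 6 = 11
  5 + 7 = 12
  6 + 7 = 13
Collected distinct sums: {0, 4, 5, 6, 7, 8, 11, 12, 13}
|A +̂ A| = 9
(Reference bound: |A +̂ A| ≥ 2|A| - 3 for |A| ≥ 2, with |A| = 5 giving ≥ 7.)

|A +̂ A| = 9


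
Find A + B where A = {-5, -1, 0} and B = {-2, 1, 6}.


A + B = {a + b : a ∈ A, b ∈ B}.
Enumerate all |A|·|B| = 3·3 = 9 pairs (a, b) and collect distinct sums.
a = -5: -5+-2=-7, -5+1=-4, -5+6=1
a = -1: -1+-2=-3, -1+1=0, -1+6=5
a = 0: 0+-2=-2, 0+1=1, 0+6=6
Collecting distinct sums: A + B = {-7, -4, -3, -2, 0, 1, 5, 6}
|A + B| = 8

A + B = {-7, -4, -3, -2, 0, 1, 5, 6}


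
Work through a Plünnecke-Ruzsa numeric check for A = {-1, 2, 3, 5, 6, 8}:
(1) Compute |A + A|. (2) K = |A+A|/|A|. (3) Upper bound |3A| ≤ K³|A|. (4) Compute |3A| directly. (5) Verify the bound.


|A| = 6.
Step 1: Compute A + A by enumerating all 36 pairs.
A + A = {-2, 1, 2, 4, 5, 6, 7, 8, 9, 10, 11, 12, 13, 14, 16}, so |A + A| = 15.
Step 2: Doubling constant K = |A + A|/|A| = 15/6 = 15/6 ≈ 2.5000.
Step 3: Plünnecke-Ruzsa gives |3A| ≤ K³·|A| = (2.5000)³ · 6 ≈ 93.7500.
Step 4: Compute 3A = A + A + A directly by enumerating all triples (a,b,c) ∈ A³; |3A| = 24.
Step 5: Check 24 ≤ 93.7500? Yes ✓.

K = 15/6, Plünnecke-Ruzsa bound K³|A| ≈ 93.7500, |3A| = 24, inequality holds.


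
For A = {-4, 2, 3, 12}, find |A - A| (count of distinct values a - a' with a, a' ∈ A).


A - A = {a - a' : a, a' ∈ A}; |A| = 4.
Bounds: 2|A|-1 ≤ |A - A| ≤ |A|² - |A| + 1, i.e. 7 ≤ |A - A| ≤ 13.
Note: 0 ∈ A - A always (from a - a). The set is symmetric: if d ∈ A - A then -d ∈ A - A.
Enumerate nonzero differences d = a - a' with a > a' (then include -d):
Positive differences: {1, 6, 7, 9, 10, 16}
Full difference set: {0} ∪ (positive diffs) ∪ (negative diffs).
|A - A| = 1 + 2·6 = 13 (matches direct enumeration: 13).

|A - A| = 13


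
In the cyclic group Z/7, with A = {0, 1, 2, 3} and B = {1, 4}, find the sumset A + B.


Work in Z/7Z: reduce every sum a + b modulo 7.
Enumerate all 8 pairs:
a = 0: 0+1=1, 0+4=4
a = 1: 1+1=2, 1+4=5
a = 2: 2+1=3, 2+4=6
a = 3: 3+1=4, 3+4=0
Distinct residues collected: {0, 1, 2, 3, 4, 5, 6}
|A + B| = 7 (out of 7 total residues).

A + B = {0, 1, 2, 3, 4, 5, 6}


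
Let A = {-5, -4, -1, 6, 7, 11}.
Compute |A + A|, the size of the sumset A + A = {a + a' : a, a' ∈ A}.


A + A = {a + a' : a, a' ∈ A}; |A| = 6.
General bounds: 2|A| - 1 ≤ |A + A| ≤ |A|(|A|+1)/2, i.e. 11 ≤ |A + A| ≤ 21.
Lower bound 2|A|-1 is attained iff A is an arithmetic progression.
Enumerate sums a + a' for a ≤ a' (symmetric, so this suffices):
a = -5: -5+-5=-10, -5+-4=-9, -5+-1=-6, -5+6=1, -5+7=2, -5+11=6
a = -4: -4+-4=-8, -4+-1=-5, -4+6=2, -4+7=3, -4+11=7
a = -1: -1+-1=-2, -1+6=5, -1+7=6, -1+11=10
a = 6: 6+6=12, 6+7=13, 6+11=17
a = 7: 7+7=14, 7+11=18
a = 11: 11+11=22
Distinct sums: {-10, -9, -8, -6, -5, -2, 1, 2, 3, 5, 6, 7, 10, 12, 13, 14, 17, 18, 22}
|A + A| = 19

|A + A| = 19
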